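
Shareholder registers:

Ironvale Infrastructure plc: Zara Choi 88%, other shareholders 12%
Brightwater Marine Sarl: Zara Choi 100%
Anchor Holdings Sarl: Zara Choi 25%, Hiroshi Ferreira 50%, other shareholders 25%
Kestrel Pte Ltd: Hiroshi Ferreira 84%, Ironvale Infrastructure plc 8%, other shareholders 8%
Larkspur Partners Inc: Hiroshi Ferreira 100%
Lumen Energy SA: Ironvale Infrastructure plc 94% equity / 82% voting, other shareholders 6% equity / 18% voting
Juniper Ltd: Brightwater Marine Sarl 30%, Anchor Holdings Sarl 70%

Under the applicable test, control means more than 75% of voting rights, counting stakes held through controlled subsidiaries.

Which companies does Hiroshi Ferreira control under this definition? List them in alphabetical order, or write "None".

Hiroshi holds 84% of Kestrel, so Hiroshi controls Kestrel.
Hiroshi holds 100% of Larkspur, so Hiroshi controls Larkspur.
No other company's threshold is met.

Kestrel Pte Ltd, Larkspur Partners Inc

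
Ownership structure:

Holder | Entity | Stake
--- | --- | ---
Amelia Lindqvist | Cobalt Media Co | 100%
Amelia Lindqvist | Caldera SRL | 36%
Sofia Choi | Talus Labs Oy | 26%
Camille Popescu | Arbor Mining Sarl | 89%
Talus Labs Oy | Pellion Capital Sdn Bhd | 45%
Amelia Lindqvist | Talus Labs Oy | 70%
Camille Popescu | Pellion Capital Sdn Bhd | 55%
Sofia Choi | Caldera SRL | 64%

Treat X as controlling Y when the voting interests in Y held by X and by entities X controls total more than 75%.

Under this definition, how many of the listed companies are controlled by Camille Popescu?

1

Camille holds 89% of Arbor, so Camille controls Arbor.
No other company's threshold is met.
Camille controls 1 company.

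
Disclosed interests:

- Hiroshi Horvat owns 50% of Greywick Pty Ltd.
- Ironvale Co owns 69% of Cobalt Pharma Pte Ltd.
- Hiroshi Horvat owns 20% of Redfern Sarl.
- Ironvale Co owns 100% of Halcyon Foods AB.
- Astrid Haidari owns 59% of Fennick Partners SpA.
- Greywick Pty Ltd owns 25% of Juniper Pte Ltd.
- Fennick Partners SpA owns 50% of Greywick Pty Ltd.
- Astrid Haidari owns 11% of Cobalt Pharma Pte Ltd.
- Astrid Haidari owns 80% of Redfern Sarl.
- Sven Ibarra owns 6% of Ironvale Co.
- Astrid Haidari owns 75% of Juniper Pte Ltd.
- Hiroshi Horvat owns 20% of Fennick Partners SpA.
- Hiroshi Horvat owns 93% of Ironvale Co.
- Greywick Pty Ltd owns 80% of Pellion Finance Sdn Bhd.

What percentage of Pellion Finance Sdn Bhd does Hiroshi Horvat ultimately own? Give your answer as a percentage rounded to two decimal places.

Hiroshi reaches Pellion along 2 paths.
Via Greywick: 50% × 80% = 40%.
Via Fennick → Greywick: 20% × 50% × 80% = 8%.
Total: 40% + 8% = 48%.
Rounded: 48.00%.

48.00%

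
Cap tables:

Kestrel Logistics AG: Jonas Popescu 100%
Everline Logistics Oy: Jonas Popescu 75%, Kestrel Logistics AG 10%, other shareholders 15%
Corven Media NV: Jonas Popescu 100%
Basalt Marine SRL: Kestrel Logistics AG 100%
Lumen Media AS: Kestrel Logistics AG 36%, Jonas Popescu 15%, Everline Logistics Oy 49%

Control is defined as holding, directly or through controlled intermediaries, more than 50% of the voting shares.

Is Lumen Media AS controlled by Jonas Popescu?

Jonas holds 100% of Kestrel, so Jonas controls Kestrel.
Jonas and Kestrel together hold 75% + 10% = 85% of Everline, so Jonas controls Everline.
Kestrel and Jonas and Everline together hold 36% + 15% + 49% = 100% of Lumen, so Jonas controls Lumen.

Yes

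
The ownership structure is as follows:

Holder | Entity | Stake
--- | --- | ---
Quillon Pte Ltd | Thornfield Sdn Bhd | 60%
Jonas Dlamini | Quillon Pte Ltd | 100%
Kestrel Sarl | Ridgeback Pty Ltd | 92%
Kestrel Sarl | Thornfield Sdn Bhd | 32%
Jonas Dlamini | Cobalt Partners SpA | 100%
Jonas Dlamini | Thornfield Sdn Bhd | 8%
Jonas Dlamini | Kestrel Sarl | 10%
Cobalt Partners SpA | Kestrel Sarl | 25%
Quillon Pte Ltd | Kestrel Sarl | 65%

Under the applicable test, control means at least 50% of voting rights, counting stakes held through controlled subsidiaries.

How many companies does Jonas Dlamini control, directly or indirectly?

5

Jonas holds 100% of Quillon, so Jonas controls Quillon.
Jonas holds 100% of Cobalt, so Jonas controls Cobalt.
Quillon and Jonas and Cobalt together hold 65% + 10% + 25% = 100% of Kestrel, so Jonas controls Kestrel.
Kestrel holds 92% of Ridgeback, so Jonas controls Ridgeback.
Jonas and Kestrel and Quillon together hold 8% + 32% + 60% = 100% of Thornfield, so Jonas controls Thornfield.
Jonas controls 5 companies.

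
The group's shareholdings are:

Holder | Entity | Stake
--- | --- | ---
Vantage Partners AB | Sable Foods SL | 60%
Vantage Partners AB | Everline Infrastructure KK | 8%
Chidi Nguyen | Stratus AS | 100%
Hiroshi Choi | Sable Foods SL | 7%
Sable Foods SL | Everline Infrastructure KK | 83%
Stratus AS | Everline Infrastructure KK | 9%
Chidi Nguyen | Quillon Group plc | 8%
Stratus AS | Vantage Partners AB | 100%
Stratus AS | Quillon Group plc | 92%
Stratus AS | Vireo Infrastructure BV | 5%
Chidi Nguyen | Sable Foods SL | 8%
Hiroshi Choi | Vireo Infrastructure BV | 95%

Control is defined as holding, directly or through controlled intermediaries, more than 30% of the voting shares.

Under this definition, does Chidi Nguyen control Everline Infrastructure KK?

Chidi holds 100% of Stratus, so Chidi controls Stratus.
Stratus holds 100% of Vantage, so Chidi controls Vantage.
Chidi and Vantage together hold 8% + 60% = 68% of Sable, so Chidi controls Sable.
Sable and Vantage and Stratus together hold 83% + 8% + 9% = 100% of Everline, so Chidi controls Everline.

Yes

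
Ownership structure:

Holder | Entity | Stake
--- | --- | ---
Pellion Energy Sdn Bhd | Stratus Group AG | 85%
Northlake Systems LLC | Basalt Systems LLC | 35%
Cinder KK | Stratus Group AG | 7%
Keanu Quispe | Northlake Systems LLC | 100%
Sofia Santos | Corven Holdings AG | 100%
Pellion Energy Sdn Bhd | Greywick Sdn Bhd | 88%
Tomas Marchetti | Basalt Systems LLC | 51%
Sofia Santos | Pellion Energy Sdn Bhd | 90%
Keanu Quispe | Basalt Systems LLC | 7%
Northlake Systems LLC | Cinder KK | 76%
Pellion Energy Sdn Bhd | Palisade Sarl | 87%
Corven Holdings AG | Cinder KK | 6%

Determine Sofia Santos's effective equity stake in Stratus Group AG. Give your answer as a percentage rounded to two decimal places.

Sofia reaches Stratus along 2 paths.
Via Pellion: 90% × 85% = 76.5%.
Via Corven → Cinder: 100% × 6% × 7% = 0.42%.
Total: 76.5% + 0.42% = 76.92%.

76.92%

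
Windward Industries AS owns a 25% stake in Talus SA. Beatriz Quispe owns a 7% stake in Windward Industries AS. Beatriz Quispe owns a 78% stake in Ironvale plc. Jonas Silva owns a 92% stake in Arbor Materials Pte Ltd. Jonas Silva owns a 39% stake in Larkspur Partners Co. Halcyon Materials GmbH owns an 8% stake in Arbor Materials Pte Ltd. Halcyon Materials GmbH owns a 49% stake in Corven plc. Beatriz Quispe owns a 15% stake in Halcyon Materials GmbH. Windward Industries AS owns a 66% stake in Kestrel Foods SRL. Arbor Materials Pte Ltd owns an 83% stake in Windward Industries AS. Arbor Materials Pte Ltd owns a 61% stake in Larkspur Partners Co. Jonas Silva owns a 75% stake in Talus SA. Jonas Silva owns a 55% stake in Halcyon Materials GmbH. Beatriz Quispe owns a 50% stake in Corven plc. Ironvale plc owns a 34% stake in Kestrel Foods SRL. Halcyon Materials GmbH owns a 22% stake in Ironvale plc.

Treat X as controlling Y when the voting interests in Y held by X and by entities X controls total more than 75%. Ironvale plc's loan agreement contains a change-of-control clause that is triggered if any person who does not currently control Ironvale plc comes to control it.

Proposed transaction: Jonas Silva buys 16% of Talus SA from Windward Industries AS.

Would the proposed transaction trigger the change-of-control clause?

The purchase adds only to Jonas's holdings (Windward's stake shrinks), so Jonas is the only person who could newly come to control Ironvale.
Jonas holds 92% of Arbor, so Jonas controls Arbor.
Arbor and Jonas together hold 61% + 39% = 100% of Larkspur, so Jonas controls Larkspur.
Arbor holds 83% of Windward, so Jonas controls Windward.
Windward and Jonas together hold 25% + 75% = 100% of Talus, so Jonas controls Talus.
Neither Jonas nor any entity Jonas controls holds any voting interest in Ironvale.
So before the transaction, Jonas does not control Ironvale.
After the purchase, Jonas's direct stake in Talus rises to 75% + 16% = 91%, and Windward's stake falls to 9%.
Windward and Jonas together hold 9% + 91% = 100% of Talus, so Jonas controls Talus.
After the transaction, neither Jonas nor any entity Jonas controls holds a voting interest in Ironvale, so Jonas still does not control it.
No new person acquires control, so the clause is not triggered.

No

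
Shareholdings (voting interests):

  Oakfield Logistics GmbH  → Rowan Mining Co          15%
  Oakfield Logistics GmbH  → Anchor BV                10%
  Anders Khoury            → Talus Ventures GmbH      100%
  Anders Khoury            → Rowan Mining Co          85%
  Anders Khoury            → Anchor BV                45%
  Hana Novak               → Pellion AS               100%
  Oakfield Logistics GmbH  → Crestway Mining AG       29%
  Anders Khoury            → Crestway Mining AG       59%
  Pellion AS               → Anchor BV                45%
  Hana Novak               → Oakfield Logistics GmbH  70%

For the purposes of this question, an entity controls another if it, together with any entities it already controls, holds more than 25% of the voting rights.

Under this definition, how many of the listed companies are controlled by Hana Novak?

4

Hana holds 70% of Oakfield, so Hana controls Oakfield.
Hana holds 100% of Pellion, so Hana controls Pellion.
Pellion and Oakfield together hold 45% + 10% = 55% of Anchor, so Hana controls Anchor.
Oakfield holds 29% of Crestway, so Hana controls Crestway.
No other company's threshold is met.
Hana controls 4 companies.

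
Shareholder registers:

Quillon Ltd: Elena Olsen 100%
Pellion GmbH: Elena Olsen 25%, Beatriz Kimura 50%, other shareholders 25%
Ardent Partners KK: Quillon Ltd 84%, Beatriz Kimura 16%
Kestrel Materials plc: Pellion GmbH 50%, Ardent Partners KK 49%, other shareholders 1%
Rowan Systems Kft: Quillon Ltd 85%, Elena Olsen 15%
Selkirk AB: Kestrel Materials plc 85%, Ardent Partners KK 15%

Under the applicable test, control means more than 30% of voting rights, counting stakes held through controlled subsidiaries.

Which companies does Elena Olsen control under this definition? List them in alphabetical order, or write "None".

Elena holds 100% of Quillon, so Elena controls Quillon.
Quillon holds 84% of Ardent, so Elena controls Ardent.
Ardent holds 49% of Kestrel, so Elena controls Kestrel.
Quillon and Elena together hold 85% + 15% = 100% of Rowan, so Elena controls Rowan.
Kestrel and Ardent together hold 85% + 15% = 100% of Selkirk, so Elena controls Selkirk.
No other company's threshold is met.

Ardent Partners KK, Kestrel Materials plc, Quillon Ltd, Rowan Systems Kft, Selkirk AB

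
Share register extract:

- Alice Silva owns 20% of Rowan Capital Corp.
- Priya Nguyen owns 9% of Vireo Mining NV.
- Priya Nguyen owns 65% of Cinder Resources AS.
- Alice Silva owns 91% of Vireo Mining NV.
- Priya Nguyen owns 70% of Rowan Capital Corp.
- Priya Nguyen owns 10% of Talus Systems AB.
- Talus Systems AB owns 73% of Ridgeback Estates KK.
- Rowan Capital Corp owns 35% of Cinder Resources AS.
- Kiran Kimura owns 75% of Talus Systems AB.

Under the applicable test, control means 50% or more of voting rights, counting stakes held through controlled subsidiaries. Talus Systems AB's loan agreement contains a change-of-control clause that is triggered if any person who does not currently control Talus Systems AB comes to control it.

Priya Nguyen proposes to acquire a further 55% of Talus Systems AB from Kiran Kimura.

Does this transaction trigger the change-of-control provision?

Yes

The purchase adds only to Priya's holdings (Kiran's stake shrinks), so Priya is the only person who could newly come to control Talus.
Priya holds 70% of Rowan, so Priya controls Rowan.
Rowan and Priya together hold 35% + 65% = 100% of Cinder, so Priya controls Cinder.
In Talus, Priya's side holds only 10%, not ≥ 50%.
So before the transaction, Priya does not control Talus.
After the purchase, Priya's direct stake in Talus rises to 10% + 55% = 65%, and Kiran's stake falls to 20%.
Priya holds 65% of Talus, so Priya controls Talus.
Priya did not control Talus before and does after, so the clause is triggered.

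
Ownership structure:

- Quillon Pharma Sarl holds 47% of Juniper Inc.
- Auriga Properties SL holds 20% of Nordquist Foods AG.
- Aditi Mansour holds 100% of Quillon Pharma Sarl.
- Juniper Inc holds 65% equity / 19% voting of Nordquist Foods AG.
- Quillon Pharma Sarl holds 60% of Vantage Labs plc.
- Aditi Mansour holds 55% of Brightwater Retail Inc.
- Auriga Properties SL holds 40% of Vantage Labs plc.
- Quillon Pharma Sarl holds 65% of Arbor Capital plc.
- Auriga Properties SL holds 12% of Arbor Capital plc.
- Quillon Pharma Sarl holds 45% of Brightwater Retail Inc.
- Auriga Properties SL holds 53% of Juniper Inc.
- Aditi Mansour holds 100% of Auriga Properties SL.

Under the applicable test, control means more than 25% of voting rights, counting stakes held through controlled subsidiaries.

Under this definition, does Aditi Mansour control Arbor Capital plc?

Aditi holds 100% of Quillon, so Aditi controls Quillon.
Aditi holds 100% of Auriga, so Aditi controls Auriga.
Quillon and Auriga together hold 65% + 12% = 77% of Arbor, so Aditi controls Arbor.

Yes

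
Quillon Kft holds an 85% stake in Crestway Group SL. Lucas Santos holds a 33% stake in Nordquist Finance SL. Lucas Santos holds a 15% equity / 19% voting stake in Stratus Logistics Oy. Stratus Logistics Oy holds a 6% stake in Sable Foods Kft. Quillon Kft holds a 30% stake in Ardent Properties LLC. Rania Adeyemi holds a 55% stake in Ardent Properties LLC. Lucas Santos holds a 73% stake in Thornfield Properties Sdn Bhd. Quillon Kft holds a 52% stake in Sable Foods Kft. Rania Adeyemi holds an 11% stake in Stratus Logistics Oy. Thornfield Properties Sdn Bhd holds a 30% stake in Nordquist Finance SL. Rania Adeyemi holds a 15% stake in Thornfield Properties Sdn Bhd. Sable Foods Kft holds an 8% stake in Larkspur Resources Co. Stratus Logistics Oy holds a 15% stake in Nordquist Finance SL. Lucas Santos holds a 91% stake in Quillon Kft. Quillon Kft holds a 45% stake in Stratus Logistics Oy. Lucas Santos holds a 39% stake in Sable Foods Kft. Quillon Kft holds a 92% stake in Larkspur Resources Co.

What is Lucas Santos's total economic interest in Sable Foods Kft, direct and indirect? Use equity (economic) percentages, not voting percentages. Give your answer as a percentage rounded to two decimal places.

Lucas reaches Sable along 4 paths.
Direct stake: 39% = 39%.
Via Quillon: 91% × 52% = 47.32%.
Via Stratus: 15% × 6% = 0.9%.
Via Quillon → Stratus: 91% × 45% × 6% = 2.457%.
Total: 39% + 47.32% + 0.9% + 2.457% = 89.677%.
Rounded: 89.68%.

89.68%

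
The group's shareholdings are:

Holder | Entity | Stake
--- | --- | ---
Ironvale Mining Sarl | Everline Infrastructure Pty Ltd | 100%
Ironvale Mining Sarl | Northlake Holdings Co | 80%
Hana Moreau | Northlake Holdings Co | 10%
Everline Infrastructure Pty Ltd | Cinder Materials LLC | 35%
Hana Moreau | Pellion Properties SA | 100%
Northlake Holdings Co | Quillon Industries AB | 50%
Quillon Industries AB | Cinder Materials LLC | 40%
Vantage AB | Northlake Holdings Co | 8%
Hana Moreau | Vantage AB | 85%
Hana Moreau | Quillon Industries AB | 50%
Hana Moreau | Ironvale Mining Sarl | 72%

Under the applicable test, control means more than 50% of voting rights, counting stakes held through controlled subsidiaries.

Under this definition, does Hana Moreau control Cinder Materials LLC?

Yes

Hana holds 72% of Ironvale, so Hana controls Ironvale.
Ironvale holds 100% of Everline, so Hana controls Everline.
Hana holds 85% of Vantage, so Hana controls Vantage.
Hana and Vantage and Ironvale together hold 10% + 8% + 80% = 98% of Northlake, so Hana controls Northlake.
Northlake and Hana together hold 50% + 50% = 100% of Quillon, so Hana controls Quillon.
Everline and Quillon together hold 35% + 40% = 75% of Cinder, so Hana controls Cinder.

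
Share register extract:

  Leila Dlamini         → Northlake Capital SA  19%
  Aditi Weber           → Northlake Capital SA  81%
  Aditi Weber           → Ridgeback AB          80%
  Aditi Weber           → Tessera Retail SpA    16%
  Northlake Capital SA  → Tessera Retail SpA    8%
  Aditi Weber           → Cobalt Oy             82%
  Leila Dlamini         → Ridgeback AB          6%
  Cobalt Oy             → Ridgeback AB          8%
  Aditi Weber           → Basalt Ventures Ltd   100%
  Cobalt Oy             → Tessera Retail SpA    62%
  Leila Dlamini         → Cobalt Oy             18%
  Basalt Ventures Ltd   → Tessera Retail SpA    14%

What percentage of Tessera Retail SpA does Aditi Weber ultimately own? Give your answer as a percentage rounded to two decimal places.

Aditi reaches Tessera along 4 paths.
Via Northlake: 81% × 8% = 6.48%.
Via Cobalt: 82% × 62% = 50.84%.
Direct stake: 16% = 16%.
Via Basalt: 100% × 14% = 14%.
Total: 6.48% + 50.84% + 16% + 14% = 87.32%.

87.32%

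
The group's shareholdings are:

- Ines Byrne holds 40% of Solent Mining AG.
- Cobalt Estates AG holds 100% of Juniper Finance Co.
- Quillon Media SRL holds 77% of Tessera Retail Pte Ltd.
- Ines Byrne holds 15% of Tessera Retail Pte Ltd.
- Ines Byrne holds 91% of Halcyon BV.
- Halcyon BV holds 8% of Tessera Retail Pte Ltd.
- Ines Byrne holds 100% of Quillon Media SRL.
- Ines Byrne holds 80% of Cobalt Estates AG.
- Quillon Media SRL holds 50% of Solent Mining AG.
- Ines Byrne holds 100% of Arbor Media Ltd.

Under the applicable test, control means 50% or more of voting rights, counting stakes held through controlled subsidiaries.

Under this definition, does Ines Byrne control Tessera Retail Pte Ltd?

Yes

Ines holds 91% of Halcyon, so Ines controls Halcyon.
Ines holds 100% of Quillon, so Ines controls Quillon.
Halcyon and Ines and Quillon together hold 8% + 15% + 77% = 100% of Tessera, so Ines controls Tessera.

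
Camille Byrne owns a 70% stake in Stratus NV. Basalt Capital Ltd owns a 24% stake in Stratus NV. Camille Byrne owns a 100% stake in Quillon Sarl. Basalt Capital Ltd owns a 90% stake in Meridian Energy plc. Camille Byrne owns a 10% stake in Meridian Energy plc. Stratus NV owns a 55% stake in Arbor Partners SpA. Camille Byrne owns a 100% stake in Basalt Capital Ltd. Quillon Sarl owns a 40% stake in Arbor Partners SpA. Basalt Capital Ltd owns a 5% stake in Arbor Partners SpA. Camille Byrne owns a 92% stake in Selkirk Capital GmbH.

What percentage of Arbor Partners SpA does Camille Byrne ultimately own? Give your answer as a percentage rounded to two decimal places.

96.70%

Camille reaches Arbor along 4 paths.
Via Basalt: 100% × 5% = 5%.
Via Stratus: 70% × 55% = 38.5%.
Via Basalt → Stratus: 100% × 24% × 55% = 13.2%.
Via Quillon: 100% × 40% = 40%.
Total: 5% + 38.5% + 13.2% + 40% = 96.7%.
Rounded: 96.70%.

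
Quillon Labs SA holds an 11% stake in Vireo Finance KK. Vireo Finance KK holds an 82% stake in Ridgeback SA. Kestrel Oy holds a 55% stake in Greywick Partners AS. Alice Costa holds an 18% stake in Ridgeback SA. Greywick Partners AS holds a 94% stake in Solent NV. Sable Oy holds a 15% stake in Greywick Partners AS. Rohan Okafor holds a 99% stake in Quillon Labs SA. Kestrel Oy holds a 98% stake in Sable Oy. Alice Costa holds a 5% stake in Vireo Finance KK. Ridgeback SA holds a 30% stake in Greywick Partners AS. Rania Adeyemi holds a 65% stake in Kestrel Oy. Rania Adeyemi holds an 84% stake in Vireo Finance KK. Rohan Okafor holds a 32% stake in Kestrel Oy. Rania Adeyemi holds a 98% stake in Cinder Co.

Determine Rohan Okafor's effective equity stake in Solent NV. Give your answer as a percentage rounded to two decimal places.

23.48%

Rohan reaches Solent along 3 paths.
Via Kestrel → Greywick: 32% × 55% × 94% = 16.544%.
Via Kestrel → Sable → Greywick: 32% × 98% × 15% × 94% = 4.42176%.
Via Quillon → Vireo → Ridgeback → Greywick: 99% × 11% × 82% × 30% × 94% = 2.5182036%.
Total: 16.544% + 4.42176% + 2.5182036% = 23.4839636%.
Rounded: 23.48%.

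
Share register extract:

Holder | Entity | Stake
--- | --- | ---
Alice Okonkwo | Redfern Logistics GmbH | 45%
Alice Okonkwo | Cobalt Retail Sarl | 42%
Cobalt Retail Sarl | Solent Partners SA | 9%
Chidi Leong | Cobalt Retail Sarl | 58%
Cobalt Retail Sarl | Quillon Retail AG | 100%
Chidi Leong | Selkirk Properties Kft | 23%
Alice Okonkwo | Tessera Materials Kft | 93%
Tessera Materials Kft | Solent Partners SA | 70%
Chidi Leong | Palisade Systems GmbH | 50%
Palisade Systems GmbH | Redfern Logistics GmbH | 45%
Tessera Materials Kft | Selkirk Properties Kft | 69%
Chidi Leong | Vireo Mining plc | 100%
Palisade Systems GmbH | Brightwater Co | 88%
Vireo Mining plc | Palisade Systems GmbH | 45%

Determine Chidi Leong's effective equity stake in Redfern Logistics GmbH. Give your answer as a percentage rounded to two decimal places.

42.75%

Chidi reaches Redfern along 2 paths.
Via Vireo → Palisade: 100% × 45% × 45% = 20.25%.
Via Palisade: 50% × 45% = 22.5%.
Total: 20.25% + 22.5% = 42.75%.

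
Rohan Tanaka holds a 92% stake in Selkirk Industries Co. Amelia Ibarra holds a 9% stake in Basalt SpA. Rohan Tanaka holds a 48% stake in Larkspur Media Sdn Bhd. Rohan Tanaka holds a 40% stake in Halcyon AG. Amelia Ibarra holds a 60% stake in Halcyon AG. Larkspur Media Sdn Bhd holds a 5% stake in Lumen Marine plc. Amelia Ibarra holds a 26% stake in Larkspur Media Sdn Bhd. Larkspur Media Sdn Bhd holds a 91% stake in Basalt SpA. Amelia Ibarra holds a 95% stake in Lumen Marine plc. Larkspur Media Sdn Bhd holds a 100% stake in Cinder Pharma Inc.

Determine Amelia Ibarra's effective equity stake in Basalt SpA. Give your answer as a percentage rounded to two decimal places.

Amelia reaches Basalt along 2 paths.
Direct stake: 9% = 9%.
Via Larkspur: 26% × 91% = 23.66%.
Total: 9% + 23.66% = 32.66%.

32.66%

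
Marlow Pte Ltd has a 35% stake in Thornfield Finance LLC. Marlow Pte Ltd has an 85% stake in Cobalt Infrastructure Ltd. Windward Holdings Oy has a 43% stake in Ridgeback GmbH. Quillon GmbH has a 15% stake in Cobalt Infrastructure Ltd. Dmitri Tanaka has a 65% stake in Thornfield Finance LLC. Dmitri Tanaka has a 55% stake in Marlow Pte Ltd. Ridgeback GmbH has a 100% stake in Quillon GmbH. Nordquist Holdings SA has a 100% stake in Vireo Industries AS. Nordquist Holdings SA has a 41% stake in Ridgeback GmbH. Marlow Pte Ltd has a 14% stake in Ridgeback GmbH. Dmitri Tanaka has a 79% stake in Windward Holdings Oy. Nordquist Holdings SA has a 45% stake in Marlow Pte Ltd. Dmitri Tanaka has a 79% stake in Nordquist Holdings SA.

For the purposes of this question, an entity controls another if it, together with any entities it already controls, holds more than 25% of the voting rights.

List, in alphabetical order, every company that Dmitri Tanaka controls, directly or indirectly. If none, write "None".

Cobalt Infrastructure Ltd, Marlow Pte Ltd, Nordquist Holdings SA, Quillon GmbH, Ridgeback GmbH, Thornfield Finance LLC, Vireo Industries AS, Windward Holdings Oy

Dmitri holds 79% of Nordquist, so Dmitri controls Nordquist.
Dmitri holds 79% of Windward, so Dmitri controls Windward.
Dmitri and Nordquist together hold 55% + 45% = 100% of Marlow, so Dmitri controls Marlow.
Nordquist and Windward and Marlow together hold 41% + 43% + 14% = 98% of Ridgeback, so Dmitri controls Ridgeback.
Ridgeback holds 100% of Quillon, so Dmitri controls Quillon.
Nordquist holds 100% of Vireo, so Dmitri controls Vireo.
Quillon and Marlow together hold 15% + 85% = 100% of Cobalt, so Dmitri controls Cobalt.
Dmitri and Marlow together hold 65% + 35% = 100% of Thornfield, so Dmitri controls Thornfield.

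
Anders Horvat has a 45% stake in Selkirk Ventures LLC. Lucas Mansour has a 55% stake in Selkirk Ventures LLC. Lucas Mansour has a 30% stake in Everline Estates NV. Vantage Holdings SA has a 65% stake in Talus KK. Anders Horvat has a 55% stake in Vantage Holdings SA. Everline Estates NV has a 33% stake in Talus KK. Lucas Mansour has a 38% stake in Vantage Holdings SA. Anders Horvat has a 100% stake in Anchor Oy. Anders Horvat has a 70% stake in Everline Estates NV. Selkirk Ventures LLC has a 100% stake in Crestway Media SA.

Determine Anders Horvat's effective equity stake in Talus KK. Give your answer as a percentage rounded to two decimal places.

58.85%

Anders reaches Talus along 2 paths.
Via Everline: 70% × 33% = 23.1%.
Via Vantage: 55% × 65% = 35.75%.
Total: 23.1% + 35.75% = 58.85%.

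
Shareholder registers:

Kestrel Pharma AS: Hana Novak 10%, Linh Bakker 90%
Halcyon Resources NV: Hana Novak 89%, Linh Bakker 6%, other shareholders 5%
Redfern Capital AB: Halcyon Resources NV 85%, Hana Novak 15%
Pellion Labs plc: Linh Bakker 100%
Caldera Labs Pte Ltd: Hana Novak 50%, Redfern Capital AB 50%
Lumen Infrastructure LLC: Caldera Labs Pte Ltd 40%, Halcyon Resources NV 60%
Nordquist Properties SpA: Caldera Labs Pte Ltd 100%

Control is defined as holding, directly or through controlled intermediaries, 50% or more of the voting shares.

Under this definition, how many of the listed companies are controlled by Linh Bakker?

Linh holds 90% of Kestrel, so Linh controls Kestrel.
Linh holds 100% of Pellion, so Linh controls Pellion.
No other company's threshold is met.
Linh controls 2 companies.

2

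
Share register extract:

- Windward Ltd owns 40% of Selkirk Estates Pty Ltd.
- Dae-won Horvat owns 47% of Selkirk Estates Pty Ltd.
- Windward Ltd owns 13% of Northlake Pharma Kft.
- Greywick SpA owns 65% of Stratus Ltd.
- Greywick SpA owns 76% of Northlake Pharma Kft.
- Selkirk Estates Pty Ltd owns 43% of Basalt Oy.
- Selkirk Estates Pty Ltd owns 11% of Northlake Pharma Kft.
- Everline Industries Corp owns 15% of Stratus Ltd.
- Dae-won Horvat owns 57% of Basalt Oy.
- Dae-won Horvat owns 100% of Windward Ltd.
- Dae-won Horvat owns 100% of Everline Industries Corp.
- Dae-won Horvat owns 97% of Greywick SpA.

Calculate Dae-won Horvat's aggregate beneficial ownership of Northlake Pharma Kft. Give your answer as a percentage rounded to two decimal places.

96.29%

Dae-won reaches Northlake along 4 paths.
Via Greywick: 97% × 76% = 73.72%.
Via Windward: 100% × 13% = 13%.
Via Windward → Selkirk: 100% × 40% × 11% = 4.4%.
Via Selkirk: 47% × 11% = 5.17%.
Total: 73.72% + 13% + 4.4% + 5.17% = 96.29%.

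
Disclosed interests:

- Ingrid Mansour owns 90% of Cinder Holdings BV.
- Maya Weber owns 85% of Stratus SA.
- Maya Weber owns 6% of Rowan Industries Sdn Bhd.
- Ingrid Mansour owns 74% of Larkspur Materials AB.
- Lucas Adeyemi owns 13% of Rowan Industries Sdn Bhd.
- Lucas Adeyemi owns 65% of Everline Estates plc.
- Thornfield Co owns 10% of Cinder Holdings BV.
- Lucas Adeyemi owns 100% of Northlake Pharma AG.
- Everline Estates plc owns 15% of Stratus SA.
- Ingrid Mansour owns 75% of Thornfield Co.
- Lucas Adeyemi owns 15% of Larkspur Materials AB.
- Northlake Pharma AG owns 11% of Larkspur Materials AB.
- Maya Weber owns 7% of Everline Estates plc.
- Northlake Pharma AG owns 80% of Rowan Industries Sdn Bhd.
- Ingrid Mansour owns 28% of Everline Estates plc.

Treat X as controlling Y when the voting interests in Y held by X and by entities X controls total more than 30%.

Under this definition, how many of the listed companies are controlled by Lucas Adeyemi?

3

Lucas holds 65% of Everline, so Lucas controls Everline.
Lucas holds 100% of Northlake, so Lucas controls Northlake.
Northlake and Lucas together hold 80% + 13% = 93% of Rowan, so Lucas controls Rowan.
No other company's threshold is met.
Lucas controls 3 companies.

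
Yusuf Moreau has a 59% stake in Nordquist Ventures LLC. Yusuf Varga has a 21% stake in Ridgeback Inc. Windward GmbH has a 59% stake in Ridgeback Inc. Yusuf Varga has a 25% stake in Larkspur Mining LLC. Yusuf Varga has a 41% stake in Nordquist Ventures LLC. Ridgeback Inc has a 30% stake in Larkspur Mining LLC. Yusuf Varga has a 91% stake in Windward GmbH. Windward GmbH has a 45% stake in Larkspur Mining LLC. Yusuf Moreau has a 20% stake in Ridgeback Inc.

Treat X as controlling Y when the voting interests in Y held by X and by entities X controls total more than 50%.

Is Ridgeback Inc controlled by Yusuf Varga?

Yes

Yusuf Varga holds 91% of Windward, so Yusuf Varga controls Windward.
Yusuf Varga and Windward together hold 21% + 59% = 80% of Ridgeback, so Yusuf Varga controls Ridgeback.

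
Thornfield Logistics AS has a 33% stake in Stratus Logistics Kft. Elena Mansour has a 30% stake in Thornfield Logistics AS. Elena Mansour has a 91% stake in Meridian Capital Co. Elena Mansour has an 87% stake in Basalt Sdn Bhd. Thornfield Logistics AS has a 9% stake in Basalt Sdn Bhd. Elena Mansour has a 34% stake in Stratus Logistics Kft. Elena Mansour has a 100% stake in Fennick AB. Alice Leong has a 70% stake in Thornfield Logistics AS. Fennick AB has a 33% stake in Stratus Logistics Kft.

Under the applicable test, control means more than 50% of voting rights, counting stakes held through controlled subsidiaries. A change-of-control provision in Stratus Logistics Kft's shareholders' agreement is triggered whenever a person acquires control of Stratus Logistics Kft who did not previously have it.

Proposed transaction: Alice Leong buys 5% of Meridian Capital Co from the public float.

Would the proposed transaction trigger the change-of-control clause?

The purchase changes only Alice's holdings, so Alice is the only person who could newly come to control Stratus.
Alice holds 70% of Thornfield, so Alice controls Thornfield.
In Stratus, Alice's side holds only 33%, not > 50%.
So before the transaction, Alice does not control Stratus.
After the purchase, Alice holds 5% of Meridian directly.
Alice's side now holds 5% of Meridian, not > 50%, so Alice still does not control Meridian.
After the transaction, Alice's side holds 33% of Stratus, not > 50%, so Alice still does not control Stratus.
No new person acquires control, so the clause is not triggered.

No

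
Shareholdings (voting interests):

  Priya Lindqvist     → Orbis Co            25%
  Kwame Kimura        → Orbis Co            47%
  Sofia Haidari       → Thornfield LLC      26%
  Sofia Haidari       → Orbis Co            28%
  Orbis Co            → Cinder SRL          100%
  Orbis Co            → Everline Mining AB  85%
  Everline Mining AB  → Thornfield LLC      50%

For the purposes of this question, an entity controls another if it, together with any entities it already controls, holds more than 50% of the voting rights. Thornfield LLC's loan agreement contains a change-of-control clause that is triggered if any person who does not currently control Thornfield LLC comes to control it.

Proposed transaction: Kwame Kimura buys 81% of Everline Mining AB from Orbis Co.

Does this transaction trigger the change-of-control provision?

No

The purchase adds only to Kwame's holdings (Orbis's stake shrinks), so Kwame is the only person who could newly come to control Thornfield.
Kwame's largest direct stake is 47% in Orbis, which does not meet the threshold, so Kwame controls no company.
Neither Kwame nor any entity Kwame controls holds any voting interest in Thornfield.
So before the transaction, Kwame does not control Thornfield.
After the purchase, Kwame holds 81% of Everline directly, and Orbis's stake falls to 4%.
Kwame holds 81% of Everline, so Kwame controls Everline.
After the transaction, Kwame's side holds 50% of Thornfield, not > 50%, so Kwame still does not control Thornfield.
No new person acquires control, so the clause is not triggered.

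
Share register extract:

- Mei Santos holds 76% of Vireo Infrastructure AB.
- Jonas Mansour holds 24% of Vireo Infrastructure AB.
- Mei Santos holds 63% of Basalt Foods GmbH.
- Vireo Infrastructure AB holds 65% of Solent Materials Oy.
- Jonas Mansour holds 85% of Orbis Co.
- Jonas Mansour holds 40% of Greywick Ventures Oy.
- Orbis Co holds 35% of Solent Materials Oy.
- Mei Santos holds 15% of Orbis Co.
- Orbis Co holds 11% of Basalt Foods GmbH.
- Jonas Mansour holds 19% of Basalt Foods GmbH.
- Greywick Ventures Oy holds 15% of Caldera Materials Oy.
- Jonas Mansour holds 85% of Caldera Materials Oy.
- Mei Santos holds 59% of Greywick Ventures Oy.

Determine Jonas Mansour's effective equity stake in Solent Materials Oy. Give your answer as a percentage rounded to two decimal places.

45.35%

Jonas reaches Solent along 2 paths.
Via Vireo: 24% × 65% = 15.6%.
Via Orbis: 85% × 35% = 29.75%.
Total: 15.6% + 29.75% = 45.35%.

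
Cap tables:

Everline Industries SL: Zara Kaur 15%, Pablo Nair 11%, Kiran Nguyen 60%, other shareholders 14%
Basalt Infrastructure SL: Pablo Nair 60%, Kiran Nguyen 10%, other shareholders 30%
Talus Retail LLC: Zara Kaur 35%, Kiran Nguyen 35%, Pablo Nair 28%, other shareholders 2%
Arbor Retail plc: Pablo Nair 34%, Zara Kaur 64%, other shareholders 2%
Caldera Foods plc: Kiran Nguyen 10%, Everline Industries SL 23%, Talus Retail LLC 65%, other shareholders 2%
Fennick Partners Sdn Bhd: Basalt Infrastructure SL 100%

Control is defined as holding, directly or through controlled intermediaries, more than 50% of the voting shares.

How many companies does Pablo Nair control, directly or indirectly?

2

Pablo holds 60% of Basalt, so Pablo controls Basalt.
Basalt holds 100% of Fennick, so Pablo controls Fennick.
No other company's threshold is met.
Pablo controls 2 companies.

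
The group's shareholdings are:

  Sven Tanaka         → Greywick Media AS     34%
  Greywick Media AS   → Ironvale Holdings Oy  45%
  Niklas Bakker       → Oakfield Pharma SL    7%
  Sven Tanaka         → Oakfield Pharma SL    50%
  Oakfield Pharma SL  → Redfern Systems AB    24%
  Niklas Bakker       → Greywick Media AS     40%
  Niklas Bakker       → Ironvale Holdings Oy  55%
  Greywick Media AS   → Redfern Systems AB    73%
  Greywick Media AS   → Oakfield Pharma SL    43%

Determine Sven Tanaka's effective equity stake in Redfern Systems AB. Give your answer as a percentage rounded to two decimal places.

Sven reaches Redfern along 3 paths.
Via Greywick: 34% × 73% = 24.82%.
Via Oakfield: 50% × 24% = 12%.
Via Greywick → Oakfield: 34% × 43% × 24% = 3.5088%.
Total: 24.82% + 12% + 3.5088% = 40.3288%.
Rounded: 40.33%.

40.33%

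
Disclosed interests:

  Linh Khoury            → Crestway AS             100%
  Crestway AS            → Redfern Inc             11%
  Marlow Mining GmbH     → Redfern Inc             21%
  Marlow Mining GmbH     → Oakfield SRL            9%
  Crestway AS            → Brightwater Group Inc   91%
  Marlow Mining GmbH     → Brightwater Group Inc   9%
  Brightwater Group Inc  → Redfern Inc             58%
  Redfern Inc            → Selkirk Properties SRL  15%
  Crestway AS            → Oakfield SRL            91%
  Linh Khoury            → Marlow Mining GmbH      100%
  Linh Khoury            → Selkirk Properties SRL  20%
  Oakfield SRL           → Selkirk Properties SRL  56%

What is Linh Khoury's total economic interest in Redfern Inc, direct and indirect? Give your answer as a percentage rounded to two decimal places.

90.00%

Linh reaches Redfern along 4 paths.
Via Crestway → Brightwater: 100% × 91% × 58% = 52.78%.
Via Marlow → Brightwater: 100% × 9% × 58% = 5.22%.
Via Crestway: 100% × 11% = 11%.
Via Marlow: 100% × 21% = 21%.
Total: 52.78% + 5.22% + 11% + 21% = 90%.
Rounded: 90.00%.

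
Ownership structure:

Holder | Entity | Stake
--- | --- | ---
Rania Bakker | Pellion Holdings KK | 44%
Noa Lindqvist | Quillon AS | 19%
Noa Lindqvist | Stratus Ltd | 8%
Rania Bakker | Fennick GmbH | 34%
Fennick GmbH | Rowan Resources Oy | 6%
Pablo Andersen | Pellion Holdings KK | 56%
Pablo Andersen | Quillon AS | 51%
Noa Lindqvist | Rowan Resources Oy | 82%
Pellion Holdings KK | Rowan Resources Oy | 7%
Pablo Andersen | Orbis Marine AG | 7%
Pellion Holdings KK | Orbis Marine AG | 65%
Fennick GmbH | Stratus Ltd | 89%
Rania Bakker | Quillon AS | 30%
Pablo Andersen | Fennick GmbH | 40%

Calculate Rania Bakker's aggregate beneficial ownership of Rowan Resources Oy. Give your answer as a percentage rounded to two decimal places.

5.12%

Rania reaches Rowan along 2 paths.
Via Pellion: 44% × 7% = 3.08%.
Via Fennick: 34% × 6% = 2.04%.
Total: 3.08% + 2.04% = 5.12%.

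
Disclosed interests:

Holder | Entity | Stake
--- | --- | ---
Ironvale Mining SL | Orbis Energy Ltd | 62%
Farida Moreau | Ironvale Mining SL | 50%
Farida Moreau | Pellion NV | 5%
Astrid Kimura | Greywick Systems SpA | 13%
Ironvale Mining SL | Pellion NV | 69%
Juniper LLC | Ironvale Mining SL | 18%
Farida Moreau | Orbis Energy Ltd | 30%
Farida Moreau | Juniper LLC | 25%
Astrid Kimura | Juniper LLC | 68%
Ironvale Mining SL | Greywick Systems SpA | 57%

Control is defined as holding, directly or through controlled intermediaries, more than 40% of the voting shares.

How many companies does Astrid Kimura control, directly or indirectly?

Astrid holds 68% of Juniper, so Astrid controls Juniper.
No other company's threshold is met.
Astrid controls 1 company.

1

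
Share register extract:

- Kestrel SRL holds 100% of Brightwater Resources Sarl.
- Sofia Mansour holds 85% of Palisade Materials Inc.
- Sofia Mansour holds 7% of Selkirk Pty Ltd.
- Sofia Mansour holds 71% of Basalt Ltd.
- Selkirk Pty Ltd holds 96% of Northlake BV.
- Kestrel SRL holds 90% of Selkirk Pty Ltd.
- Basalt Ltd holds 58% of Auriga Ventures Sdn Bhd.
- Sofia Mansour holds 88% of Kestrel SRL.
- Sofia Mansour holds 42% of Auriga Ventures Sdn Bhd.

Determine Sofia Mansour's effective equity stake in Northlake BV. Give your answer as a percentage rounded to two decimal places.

82.75%

Sofia reaches Northlake along 2 paths.
Via Kestrel → Selkirk: 88% × 90% × 96% = 76.032%.
Via Selkirk: 7% × 96% = 6.72%.
Total: 76.032% + 6.72% = 82.752%.
Rounded: 82.75%.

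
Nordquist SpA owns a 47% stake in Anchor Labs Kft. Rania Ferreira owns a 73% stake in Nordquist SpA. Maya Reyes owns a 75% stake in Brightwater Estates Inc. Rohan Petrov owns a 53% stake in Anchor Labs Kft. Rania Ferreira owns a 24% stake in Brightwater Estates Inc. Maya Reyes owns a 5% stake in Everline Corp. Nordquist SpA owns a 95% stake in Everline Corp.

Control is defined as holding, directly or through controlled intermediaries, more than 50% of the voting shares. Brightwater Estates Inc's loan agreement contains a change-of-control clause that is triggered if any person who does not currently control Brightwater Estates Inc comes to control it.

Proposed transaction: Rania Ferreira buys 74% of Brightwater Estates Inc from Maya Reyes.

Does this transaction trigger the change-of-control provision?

Yes

The purchase adds only to Rania's holdings (Maya's stake shrinks), so Rania is the only person who could newly come to control Brightwater.
Rania holds 73% of Nordquist, so Rania controls Nordquist.
Nordquist holds 95% of Everline, so Rania controls Everline.
In Brightwater, Rania's side holds only 24%, not > 50%.
So before the transaction, Rania does not control Brightwater.
After the purchase, Rania's direct stake in Brightwater rises to 24% + 74% = 98%, and Maya's stake falls to 1%.
Rania holds 98% of Brightwater, so Rania controls Brightwater.
Rania did not control Brightwater before and does after, so the clause is triggered.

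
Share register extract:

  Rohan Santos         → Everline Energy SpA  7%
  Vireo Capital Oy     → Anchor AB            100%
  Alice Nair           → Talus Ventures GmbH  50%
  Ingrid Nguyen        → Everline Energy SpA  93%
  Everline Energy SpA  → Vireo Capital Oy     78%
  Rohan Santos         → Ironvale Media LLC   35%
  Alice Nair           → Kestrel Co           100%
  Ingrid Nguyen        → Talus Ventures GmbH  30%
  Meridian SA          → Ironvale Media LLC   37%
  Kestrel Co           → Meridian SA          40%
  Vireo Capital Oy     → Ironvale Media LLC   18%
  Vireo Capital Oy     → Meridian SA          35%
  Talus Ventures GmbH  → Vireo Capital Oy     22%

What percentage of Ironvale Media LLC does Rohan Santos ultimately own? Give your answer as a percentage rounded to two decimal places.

Rohan reaches Ironvale along 3 paths.
Direct stake: 35% = 35%.
Via Everline → Vireo → Meridian: 7% × 78% × 35% × 37% = 0.70707%.
Via Everline → Vireo: 7% × 78% × 18% = 0.9828%.
Total: 35% + 0.70707% + 0.9828% = 36.68987%.
Rounded: 36.69%.

36.69%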